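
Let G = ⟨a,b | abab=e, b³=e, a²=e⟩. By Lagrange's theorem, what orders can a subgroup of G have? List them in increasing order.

|G| = 6 = 2 · 3. By Lagrange's theorem the order of any subgroup divides 6; the divisors of 6 are 1, 2, 3, 6.

Answer: 1, 2, 3, 6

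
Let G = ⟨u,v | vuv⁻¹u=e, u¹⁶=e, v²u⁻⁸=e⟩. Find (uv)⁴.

Compute successive powers of (uv), reducing at each step:
  (uv)²: (uv) · u = v;   v · v = u⁸
  (uv)³: (u⁸) · u = u⁹;   (u⁹) · v = uv⁻¹
  (uv)⁴: (uv⁻¹) · u = v⁻¹;   (v⁻¹) · v = e

Answer: e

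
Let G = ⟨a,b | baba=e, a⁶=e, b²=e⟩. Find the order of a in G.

Compute successive powers until reaching e:
  a¹ = a, a² = a², a³ = a³, a⁴ = a⁴, a⁵ = a⁵, a⁶ = e.
The smallest positive k with aᵏ = e is 6.

Answer: 6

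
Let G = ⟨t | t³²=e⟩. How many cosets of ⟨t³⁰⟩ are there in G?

First find ord(t³⁰) by computing successive powers:
  (t³⁰)¹ = t³⁰, (t³⁰)² = t²⁸, (t³⁰)³ = t²⁶, (t³⁰)⁴ = t²⁴, (t³⁰)⁵ = t²², (t³⁰)⁶ = t²⁰, (t³⁰)⁷ = t¹⁸, (t³⁰)⁸ = t¹⁶, (t³⁰)⁹ = t¹⁴, (t³⁰)¹⁰ = t¹², (t³⁰)¹¹ = t¹⁰, (t³⁰)¹² = t⁸, (t³⁰)¹³ = t⁶, (t³⁰)¹⁴ = t⁴, (t³⁰)¹⁵ = t², (t³⁰)¹⁶ = e.
So |⟨t³⁰⟩| = ord(t³⁰) = 16. With |G| = 32, by Lagrange [G : ⟨t³⁰⟩] = 32/16 = 2.

Answer: 2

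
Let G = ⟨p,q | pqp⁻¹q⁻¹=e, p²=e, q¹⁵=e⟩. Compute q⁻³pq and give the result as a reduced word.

Multiply left to right, reducing at each step:
  (q¹²) · p = pq¹²
  (pq¹²) · q = pq¹³

Answer: pq¹³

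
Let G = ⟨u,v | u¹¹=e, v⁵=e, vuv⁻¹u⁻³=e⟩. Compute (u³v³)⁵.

Compute successive powers of (u³v³), reducing at each step:
  (u³v³)²: (u³v³) · u³ = u⁷v³;   (u⁷v³) · v³ = u⁷v
  (u³v³)³: (u⁷v) · u³ = u⁵v;   (u⁵v) · v³ = u⁵v⁴
  (u³v³)⁴: (u⁵v⁴) · u³ = u⁶v⁴;   (u⁶v⁴) · v³ = u⁶v²
  (u³v³)⁵: (u⁶v²) · u³ = v²;   (v²) · v³ = e

Answer: e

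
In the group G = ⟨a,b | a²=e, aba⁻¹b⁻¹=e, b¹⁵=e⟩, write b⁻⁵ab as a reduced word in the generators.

Multiply left to right, reducing at each step:
  (b¹⁰) · a = ab¹⁰
  (ab¹⁰) · b = ab¹¹

Answer: ab¹¹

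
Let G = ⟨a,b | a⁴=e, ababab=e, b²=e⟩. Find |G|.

Enumerate words in the generators, reducing via the relations: the distinct elements are
  {a, b, e, ab, a², a³, ba, aba, a²b, a³b, ba², ba³, aba², aba³, a²ba, a³ba, ba²b, aba²b, a²ba², a²ba³, a³ba², a³ba³, a²ba²b, a³ba²b}.
No further products give new elements, so |G| = 24.

Answer: 24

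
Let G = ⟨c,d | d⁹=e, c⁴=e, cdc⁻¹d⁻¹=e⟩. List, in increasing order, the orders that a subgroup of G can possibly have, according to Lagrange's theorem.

|G| = 36 = 2² · 3². By Lagrange's theorem the order of any subgroup divides 36; the divisors of 36 are 1, 2, 3, 4, 6, 9, 12, 18, 36.

Answer: 1, 2, 3, 4, 6, 9, 12, 18, 36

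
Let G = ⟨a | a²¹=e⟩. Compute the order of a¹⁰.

Compute successive powers until reaching e:
  (a¹⁰)¹ = a¹⁰, (a¹⁰)² = a²⁰, (a¹⁰)³ = a⁹, (a¹⁰)⁴ = a¹⁹, (a¹⁰)⁵ = a⁸, (a¹⁰)⁶ = a¹⁸, (a¹⁰)⁷ = a⁷, (a¹⁰)⁸ = a¹⁷, (a¹⁰)⁹ = a⁶, (a¹⁰)¹⁰ = a¹⁶, (a¹⁰)¹¹ = a⁵, (a¹⁰)¹² = a¹⁵, (a¹⁰)¹³ = a⁴, (a¹⁰)¹⁴ = a¹⁴, (a¹⁰)¹⁵ = a³, (a¹⁰)¹⁶ = a¹³, (a¹⁰)¹⁷ = a², (a¹⁰)¹⁸ = a¹², (a¹⁰)¹⁹ = a, (a¹⁰)²⁰ = a¹¹, (a¹⁰)²¹ = e.
The smallest positive k with (a¹⁰)ᵏ = e is 21.

Answer: 21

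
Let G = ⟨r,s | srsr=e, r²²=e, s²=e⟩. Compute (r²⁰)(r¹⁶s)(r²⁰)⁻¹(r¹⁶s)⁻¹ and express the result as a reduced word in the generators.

[(r²⁰), (r¹⁶s)] = (r²⁰)·(r¹⁶s)·(r²⁰)⁻¹·(r¹⁶s)⁻¹.
  (r²⁰) · (r¹⁶s) = r¹⁴s
  (r¹⁴s) · (r²) = r¹²s
  (r¹²s) · (r¹⁶s) = r¹⁸

Answer: r¹⁸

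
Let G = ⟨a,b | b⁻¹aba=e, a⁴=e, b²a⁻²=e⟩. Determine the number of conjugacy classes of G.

The conjugacy classes (representative and size) are:
  [e] (size 1), [a³] (size 2), [a²] (size 1), [b⁻¹] (size 2), [ab⁻¹] (size 2).
Class equation: 1 + 2 + 1 + 2 + 2 = 8 = |G|. So G has 5 conjugacy classes.

Answer: 5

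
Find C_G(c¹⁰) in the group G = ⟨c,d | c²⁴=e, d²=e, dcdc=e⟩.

⟨c¹⁰⟩ ⊆ C_G(c¹⁰) since powers of c¹⁰ commute with c¹⁰; so |C_G(c¹⁰)| ≥ |⟨c¹⁰⟩| = 12.
By orbit–stabilizer, |C_G(c¹⁰)| = |G| / |conj. class of c¹⁰| = 48 / 2 = 24.
The 24 elements commuting with c¹⁰ are {e, c, c², c³, c⁴, c⁵, c⁶, c⁷, c⁸, c⁹, c¹⁰, c¹¹, c¹², c¹³, c¹⁴, c¹⁵, c¹⁶, c¹⁷, c¹⁸, c¹⁹, c²⁰, c²¹, c²², c²³}.

Answer: {e, c, c², c³, c⁴, c⁵, c⁶, c⁷, c⁸, c⁹, c¹⁰, c¹¹, c¹², c¹³, c¹⁴, c¹⁵, c¹⁶, c¹⁷, c¹⁸, c¹⁹, c²⁰, c²¹, c²², c²³}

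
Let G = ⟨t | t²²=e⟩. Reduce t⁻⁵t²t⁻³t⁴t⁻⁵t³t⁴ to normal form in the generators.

Multiply left to right, reducing at each step:
  (t¹⁷) · t² = t¹⁹
  (t¹⁹) · t⁻³ = t¹⁶
  (t¹⁶) · t⁴ = t²⁰
  (t²⁰) · t⁻⁵ = t¹⁵
  (t¹⁵) · t³ = t¹⁸
  (t¹⁸) · t⁴ = e

Answer: e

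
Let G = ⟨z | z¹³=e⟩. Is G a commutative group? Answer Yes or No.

G has a single generator, so G is cyclic and hence abelian.

Answer: Yes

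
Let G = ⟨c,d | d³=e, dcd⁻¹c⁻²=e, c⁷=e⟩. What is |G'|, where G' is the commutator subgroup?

G' = [G, G] is generated by all commutators. The generator-pair commutators are: [c, d] = c⁶.
The subgroup they normally generate is {e, c, c², c³, c⁴, c⁵, c⁶}, of order 7.
Check: |G/G'| = 21/7 = 3 is the order of the abelianisation.

Answer: 7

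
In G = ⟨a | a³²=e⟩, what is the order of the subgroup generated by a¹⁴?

|⟨a¹⁴⟩| equals the order of a¹⁴. Compute successive powers until reaching e:
  (a¹⁴)¹ = a¹⁴, (a¹⁴)² = a²⁸, (a¹⁴)³ = a¹⁰, (a¹⁴)⁴ = a²⁴, (a¹⁴)⁵ = a⁶, (a¹⁴)⁶ = a²⁰, (a¹⁴)⁷ = a², (a¹⁴)⁸ = a¹⁶, (a¹⁴)⁹ = a³⁰, (a¹⁴)¹⁰ = a¹², (a¹⁴)¹¹ = a²⁶, (a¹⁴)¹² = a⁸, (a¹⁴)¹³ = a²², (a¹⁴)¹⁴ = a⁴, (a¹⁴)¹⁵ = a¹⁸, (a¹⁴)¹⁶ = e.
The smallest positive k with (a¹⁴)ᵏ = e is 16, so |⟨a¹⁴⟩| = 16.

Answer: 16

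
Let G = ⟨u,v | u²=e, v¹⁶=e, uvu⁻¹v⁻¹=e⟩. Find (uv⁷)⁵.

Compute successive powers of (uv⁷), reducing at each step:
  (uv⁷)²: (uv⁷) · u = v⁷;   (v⁷) · v⁷ = v¹⁴
  (uv⁷)³: (v¹⁴) · u = uv¹⁴;   (uv¹⁴) · v⁷ = uv⁵
  (uv⁷)⁴: (uv⁵) · u = v⁵;   (v⁵) · v⁷ = v¹²
  (uv⁷)⁵: (v¹²) · u = uv¹²;   (uv¹²) · v⁷ = uv³

Answer: uv³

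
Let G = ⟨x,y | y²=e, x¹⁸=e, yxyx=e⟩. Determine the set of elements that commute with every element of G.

An element z ∈ Z(G) iff z commutes with every generator.
For example x⁹ is central: (x⁹)·x = x¹⁰ = x·(x⁹); (x⁹)·y = x⁹y = y·(x⁹).
Whereas x ∉ Z(G) since x·y = xy ≠ x¹⁷y = y·x.
Checking each of the 36 elements this way gives Z(G) = {e, x⁹}, of order 2.

Answer: {e, x⁹}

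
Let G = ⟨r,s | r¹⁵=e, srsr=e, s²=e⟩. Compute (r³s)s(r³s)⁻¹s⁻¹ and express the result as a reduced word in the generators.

[(r³s), s] = (r³s)·s·(r³s)⁻¹·s⁻¹.
  (r³s) · s = r³
  (r³) · (r³s) = r⁶s
  (r⁶s) · s = r⁶

Answer: r⁶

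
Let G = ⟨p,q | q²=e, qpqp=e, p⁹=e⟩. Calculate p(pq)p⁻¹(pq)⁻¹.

[p, (pq)] = p·(pq)·p⁻¹·(pq)⁻¹.
  p · (pq) = p²q
  (p²q) · (p⁸) = p³q
  (p³q) · (pq) = p²

Answer: p²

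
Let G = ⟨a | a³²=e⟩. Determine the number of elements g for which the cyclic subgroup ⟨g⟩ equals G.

G is cyclic of order 32. An element generates G iff its order is 32, and a cyclic group of order 32 has exactly φ(32) = 16 such elements.

Answer: 16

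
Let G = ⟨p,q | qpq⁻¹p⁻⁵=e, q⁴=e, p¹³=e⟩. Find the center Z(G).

An element z ∈ Z(G) iff z commutes with every generator.
For example e is central: e·p = p = p·e; e·q = q = q·e.
Whereas p ∉ Z(G) since p·q = pq ≠ p⁵q = q·p.
Checking each of the 52 elements this way gives Z(G) = {e}, of order 1.

Answer: {e}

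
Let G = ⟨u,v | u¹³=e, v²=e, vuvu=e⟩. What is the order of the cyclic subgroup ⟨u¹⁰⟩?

|⟨u¹⁰⟩| equals the order of u¹⁰. Compute successive powers until reaching e:
  (u¹⁰)¹ = u¹⁰, (u¹⁰)² = u⁷, (u¹⁰)³ = u⁴, (u¹⁰)⁴ = u, (u¹⁰)⁵ = u¹¹, (u¹⁰)⁶ = u⁸, (u¹⁰)⁷ = u⁵, (u¹⁰)⁸ = u², (u¹⁰)⁹ = u¹², (u¹⁰)¹⁰ = u⁹, (u¹⁰)¹¹ = u⁶, (u¹⁰)¹² = u³, (u¹⁰)¹³ = e.
The smallest positive k with (u¹⁰)ᵏ = e is 13, so |⟨u¹⁰⟩| = 13.

Answer: 13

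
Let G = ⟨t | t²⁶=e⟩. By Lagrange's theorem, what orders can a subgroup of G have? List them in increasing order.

|G| = 26 = 2 · 13. By Lagrange's theorem the order of any subgroup divides 26; the divisors of 26 are 1, 2, 13, 26.

Answer: 1, 2, 13, 26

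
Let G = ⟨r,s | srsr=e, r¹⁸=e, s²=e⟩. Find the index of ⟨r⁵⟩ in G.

First find ord(r⁵) by computing successive powers:
  (r⁵)¹ = r⁵, (r⁵)² = r¹⁰, (r⁵)³ = r¹⁵, (r⁵)⁴ = r², (r⁵)⁵ = r⁷, (r⁵)⁶ = r¹², (r⁵)⁷ = r¹⁷, (r⁵)⁸ = r⁴, (r⁵)⁹ = r⁹, (r⁵)¹⁰ = r¹⁴, (r⁵)¹¹ = r, (r⁵)¹² = r⁶, (r⁵)¹³ = r¹¹, (r⁵)¹⁴ = r¹⁶, (r⁵)¹⁵ = r³, (r⁵)¹⁶ = r⁸, (r⁵)¹⁷ = r¹³, (r⁵)¹⁸ = e.
So |⟨r⁵⟩| = ord(r⁵) = 18. With |G| = 36, by Lagrange [G : ⟨r⁵⟩] = 36/18 = 2.

Answer: 2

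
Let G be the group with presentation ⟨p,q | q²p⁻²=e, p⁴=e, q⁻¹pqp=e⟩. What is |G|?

Enumerate words in the generators, reducing via the relations: the distinct elements are
  {e, p, q, pq, p², p³, q⁻¹, pq⁻¹}.
No further products give new elements, so |G| = 8.

Answer: 8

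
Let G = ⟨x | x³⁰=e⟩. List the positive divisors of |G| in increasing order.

|G| = 30 = 2 · 3 · 5. By Lagrange's theorem the order of any subgroup divides 30; the divisors of 30 are 1, 2, 3, 5, 6, 10, 15, 30.

Answer: 1, 2, 3, 5, 6, 10, 15, 30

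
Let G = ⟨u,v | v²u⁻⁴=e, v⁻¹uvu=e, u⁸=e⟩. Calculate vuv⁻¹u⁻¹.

[v, u] = v·u·v⁻¹·u⁻¹.
  v · u = u³v⁻¹
  (u³v⁻¹) · (v⁻¹) = u⁷
  (u⁷) · (u⁷) = u⁶

Answer: u⁶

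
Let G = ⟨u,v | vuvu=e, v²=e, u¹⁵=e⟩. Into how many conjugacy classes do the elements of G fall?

The conjugacy classes (representative and size) are:
  [e] (size 1), [u¹⁴] (size 2), [u²] (size 2), [u³] (size 2), [u⁴] (size 2), [u¹⁰] (size 2), [u⁹] (size 2), [u⁷] (size 2), [u¹³v] (size 15).
Class equation: 1 + 2 + 2 + 2 + 2 + 2 + 2 + 2 + 15 = 30 = |G|. So G has 9 conjugacy classes.

Answer: 9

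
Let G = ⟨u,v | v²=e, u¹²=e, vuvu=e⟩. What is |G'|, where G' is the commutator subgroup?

G' = [G, G] is generated by all commutators. The generator-pair commutators are: [u, v] = u².
The subgroup they normally generate is {e, u², u⁴, u⁶, u⁸, u¹⁰}, of order 6.
Check: |G/G'| = 24/6 = 4 is the order of the abelianisation.

Answer: 6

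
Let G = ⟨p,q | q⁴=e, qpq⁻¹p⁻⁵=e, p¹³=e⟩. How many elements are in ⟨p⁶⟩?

|⟨p⁶⟩| equals the order of p⁶. Compute successive powers until reaching e:
  (p⁶)¹ = p⁶, (p⁶)² = p¹², (p⁶)³ = p⁵, (p⁶)⁴ = p¹¹, (p⁶)⁵ = p⁴, (p⁶)⁶ = p¹⁰, (p⁶)⁷ = p³, (p⁶)⁸ = p⁹, (p⁶)⁹ = p², (p⁶)¹⁰ = p⁸, (p⁶)¹¹ = p, (p⁶)¹² = p⁷, (p⁶)¹³ = e.
The smallest positive k with (p⁶)ᵏ = e is 13, so |⟨p⁶⟩| = 13.

Answer: 13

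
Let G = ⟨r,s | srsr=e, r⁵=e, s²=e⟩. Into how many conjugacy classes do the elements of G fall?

The conjugacy classes (representative and size) are:
  [e] (size 1), [r] (size 2), [r²] (size 2), [s] (size 5).
Class equation: 1 + 2 + 2 + 5 = 10 = |G|. So G has 4 conjugacy classes.

Answer: 4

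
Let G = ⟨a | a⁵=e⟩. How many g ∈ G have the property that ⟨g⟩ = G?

G is cyclic of order 5. An element generates G iff its order is 5, and a cyclic group of order 5 has exactly φ(5) = 4 such elements.

Answer: 4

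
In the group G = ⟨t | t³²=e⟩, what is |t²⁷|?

Compute successive powers until reaching e:
  (t²⁷)¹ = t²⁷, (t²⁷)² = t²², (t²⁷)³ = t¹⁷, (t²⁷)⁴ = t¹², (t²⁷)⁵ = t⁷, (t²⁷)⁶ = t², (t²⁷)⁷ = t²⁹, (t²⁷)⁸ = t²⁴, (t²⁷)⁹ = t¹⁹, (t²⁷)¹⁰ = t¹⁴, (t²⁷)¹¹ = t⁹, (t²⁷)¹² = t⁴, (t²⁷)¹³ = t³¹, (t²⁷)¹⁴ = t²⁶, (t²⁷)¹⁵ = t²¹, (t²⁷)¹⁶ = t¹⁶, (t²⁷)¹⁷ = t¹¹, (t²⁷)¹⁸ = t⁶, (t²⁷)¹⁹ = t, (t²⁷)²⁰ = t²⁸, (t²⁷)²¹ = t²³, (t²⁷)²² = t¹⁸, (t²⁷)²³ = t¹³, (t²⁷)²⁴ = t⁸, (t²⁷)²⁵ = t³, (t²⁷)²⁶ = t³⁰, (t²⁷)²⁷ = t²⁵, (t²⁷)²⁸ = t²⁰, (t²⁷)²⁹ = t¹⁵, (t²⁷)³⁰ = t¹⁰, (t²⁷)³¹ = t⁵, (t²⁷)³² = e.
The smallest positive k with (t²⁷)ᵏ = e is 32.

Answer: 32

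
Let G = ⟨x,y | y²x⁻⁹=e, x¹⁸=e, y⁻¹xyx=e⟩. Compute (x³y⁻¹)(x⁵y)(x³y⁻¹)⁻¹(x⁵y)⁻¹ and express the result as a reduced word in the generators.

[(x³y⁻¹), (x⁵y)] = (x³y⁻¹)·(x⁵y)·(x³y⁻¹)⁻¹·(x⁵y)⁻¹.
  (x³y⁻¹) · (x⁵y) = x¹⁶
  (x¹⁶) · (x³y) = xy
  (xy) · (x⁵y⁻¹) = x¹⁴

Answer: x¹⁴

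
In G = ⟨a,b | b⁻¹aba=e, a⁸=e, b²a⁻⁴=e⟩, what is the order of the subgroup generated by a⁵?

|⟨a⁵⟩| equals the order of a⁵. Compute successive powers until reaching e:
  (a⁵)¹ = a⁵, (a⁵)² = a², (a⁵)³ = a⁷, (a⁵)⁴ = a⁴, (a⁵)⁵ = a, (a⁵)⁶ = a⁶, (a⁵)⁷ = a³, (a⁵)⁸ = e.
The smallest positive k with (a⁵)ᵏ = e is 8, so |⟨a⁵⟩| = 8.

Answer: 8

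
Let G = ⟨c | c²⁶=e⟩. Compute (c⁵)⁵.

Compute successive powers of (c⁵), reducing at each step:
  (c⁵)²: (c⁵) · c⁵ = c¹⁰
  (c⁵)³: (c¹⁰) · c⁵ = c¹⁵
  (c⁵)⁴: (c¹⁵) · c⁵ = c²⁰
  (c⁵)⁵: (c²⁰) · c⁵ = c²⁵

Answer: c²⁵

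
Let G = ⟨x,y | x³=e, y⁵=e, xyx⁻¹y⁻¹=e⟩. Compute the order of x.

Compute successive powers until reaching e:
  x¹ = x, x² = x², x³ = e.
The smallest positive k with xᵏ = e is 3.

Answer: 3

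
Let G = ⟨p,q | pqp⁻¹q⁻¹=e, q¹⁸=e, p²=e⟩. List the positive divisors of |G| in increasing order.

|G| = 36 = 2² · 3². By Lagrange's theorem the order of any subgroup divides 36; the divisors of 36 are 1, 2, 3, 4, 6, 9, 12, 18, 36.

Answer: 1, 2, 3, 4, 6, 9, 12, 18, 36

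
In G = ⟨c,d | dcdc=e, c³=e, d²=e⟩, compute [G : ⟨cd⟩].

First find ord(cd) by computing successive powers:
  (cd)¹ = cd, (cd)² = e.
So |⟨cd⟩| = ord(cd) = 2. With |G| = 6, by Lagrange [G : ⟨cd⟩] = 6/2 = 3.

Answer: 3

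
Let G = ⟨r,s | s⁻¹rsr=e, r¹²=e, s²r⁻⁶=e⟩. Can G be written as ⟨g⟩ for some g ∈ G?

Every cyclic group is abelian. But r·s = rs while s·r = r⁵s⁻¹, so r·s ≠ s·r and G is not abelian. Hence G is not cyclic.

Answer: No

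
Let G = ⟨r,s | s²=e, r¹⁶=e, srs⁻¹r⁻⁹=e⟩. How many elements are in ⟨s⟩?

|⟨s⟩| equals the order of s. Compute successive powers until reaching e:
  s¹ = s, s² = e.
The smallest positive k with sᵏ = e is 2, so |⟨s⟩| = 2.

Answer: 2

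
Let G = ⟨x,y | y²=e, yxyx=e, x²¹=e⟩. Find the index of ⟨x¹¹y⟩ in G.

First find ord(x¹¹y) by computing successive powers:
  (x¹¹y)¹ = x¹¹y, (x¹¹y)² = e.
So |⟨x¹¹y⟩| = ord(x¹¹y) = 2. With |G| = 42, by Lagrange [G : ⟨x¹¹y⟩] = 42/2 = 21.

Answer: 21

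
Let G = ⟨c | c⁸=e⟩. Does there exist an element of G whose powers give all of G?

|G| = 8. The element c has order 8 (its powers give 8 distinct elements), so ⟨c⟩ = G and G is cyclic.

Answer: Yes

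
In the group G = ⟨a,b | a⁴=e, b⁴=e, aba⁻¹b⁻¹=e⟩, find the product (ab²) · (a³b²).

Compute (ab²) · (a³b²) by multiplying left to right and reducing via the relations at each step:
  (ab²) · a³ = b²
  (b²) · b² = e

Answer: e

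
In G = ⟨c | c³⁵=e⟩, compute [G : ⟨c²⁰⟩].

First find ord(c²⁰) by computing successive powers:
  (c²⁰)¹ = c²⁰, (c²⁰)² = c⁵, (c²⁰)³ = c²⁵, (c²⁰)⁴ = c¹⁰, (c²⁰)⁵ = c³⁰, (c²⁰)⁶ = c¹⁵, (c²⁰)⁷ = e.
So |⟨c²⁰⟩| = ord(c²⁰) = 7. With |G| = 35, by Lagrange [G : ⟨c²⁰⟩] = 35/7 = 5.

Answer: 5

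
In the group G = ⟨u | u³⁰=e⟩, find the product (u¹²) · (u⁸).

Compute (u¹²) · (u⁸) by multiplying left to right and reducing via the relations at each step:
  (u¹²) · u⁸ = u²⁰

Answer: u²⁰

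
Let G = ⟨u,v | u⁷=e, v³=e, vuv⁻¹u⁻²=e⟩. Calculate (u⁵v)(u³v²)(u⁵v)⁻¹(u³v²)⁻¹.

[(u⁵v), (u³v²)] = (u⁵v)·(u³v²)·(u⁵v)⁻¹·(u³v²)⁻¹.
  (u⁵v) · (u³v²) = u⁴
  (u⁴) · (uv²) = u⁵v²
  (u⁵v²) · (uv) = u²

Answer: u²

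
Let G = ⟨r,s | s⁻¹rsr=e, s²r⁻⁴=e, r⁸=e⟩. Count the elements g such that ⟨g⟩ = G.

⟨g⟩ = G would require ord(g) = |G| = 16, but the maximum element order in G is 8 < 16. So G is not cyclic and no single element generates it: the count is 0.

Answer: 0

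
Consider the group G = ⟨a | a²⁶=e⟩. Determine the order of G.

G is generated by a single element, so G is cyclic. The relator gives a²⁶ = e and no smaller power is forced to be e, so the 26 powers {a, e, a², a³, a⁴, a⁵, a⁶, a⁷, a⁸, a⁹, a²², a²³, a²¹, a²⁰, a²⁴, a²⁵, a¹², a¹³, a¹¹, a¹⁰, a¹⁴, a¹⁵, a¹⁶, a¹⁷, a¹⁸, a¹⁹} are distinct. Hence |G| = 26.

Answer: 26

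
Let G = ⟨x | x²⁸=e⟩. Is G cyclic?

|G| = 28. The element x has order 28 (its powers give 28 distinct elements), so ⟨x⟩ = G and G is cyclic.

Answer: Yes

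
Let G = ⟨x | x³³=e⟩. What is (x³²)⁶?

Compute successive powers of (x³²), reducing at each step:
  (x³²)²: (x³²) · x³² = x³¹
  (x³²)³: (x³¹) · x³² = x³⁰
  (x³²)⁴: (x³⁰) · x³² = x²⁹
  (x³²)⁵: (x²⁹) · x³² = x²⁸
  (x³²)⁶: (x²⁸) · x³² = x²⁷

Answer: x²⁷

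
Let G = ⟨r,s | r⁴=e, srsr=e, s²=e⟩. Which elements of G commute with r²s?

⟨r²s⟩ ⊆ C_G(r²s) since powers of r²s commute with r²s; so |C_G(r²s)| ≥ |⟨r²s⟩| = 2.
By orbit–stabilizer, |C_G(r²s)| = |G| / |conj. class of r²s| = 8 / 2 = 4.
The 4 elements commuting with r²s are {e, r², s, r²s}.

Answer: {e, r², s, r²s}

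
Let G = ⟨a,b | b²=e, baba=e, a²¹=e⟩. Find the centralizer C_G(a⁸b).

⟨a⁸b⟩ ⊆ C_G(a⁸b) since powers of a⁸b commute with a⁸b; so |C_G(a⁸b)| ≥ |⟨a⁸b⟩| = 2.
By orbit–stabilizer, |C_G(a⁸b)| = |G| / |conj. class of a⁸b| = 42 / 21 = 2.
The 2 elements commuting with a⁸b are {e, a⁸b}.

Answer: {e, a⁸b}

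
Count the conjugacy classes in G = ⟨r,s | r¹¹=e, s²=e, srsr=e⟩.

The conjugacy classes (representative and size) are:
  [e] (size 1), [r¹⁰] (size 2), [r²] (size 2), [r³] (size 2), [r⁷] (size 2), [r⁶] (size 2), [r²s] (size 11).
Class equation: 1 + 2 + 2 + 2 + 2 + 2 + 11 = 22 = |G|. So G has 7 conjugacy classes.

Answer: 7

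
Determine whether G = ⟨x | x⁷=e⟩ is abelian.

G has a single generator, so G is cyclic and hence abelian.

Answer: Yes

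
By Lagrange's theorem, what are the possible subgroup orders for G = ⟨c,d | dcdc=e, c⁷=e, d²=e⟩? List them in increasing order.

|G| = 14 = 2 · 7. By Lagrange's theorem the order of any subgroup divides 14; the divisors of 14 are 1, 2, 7, 14.

Answer: 1, 2, 7, 14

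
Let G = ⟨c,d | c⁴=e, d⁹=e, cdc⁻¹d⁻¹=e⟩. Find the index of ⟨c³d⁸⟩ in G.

First find ord(c³d⁸) by computing successive powers:
  (c³d⁸)¹ = c³d⁸, (c³d⁸)² = c²d⁷, (c³d⁸)³ = cd⁶, (c³d⁸)⁴ = d⁵, (c³d⁸)⁵ = c³d⁴, (c³d⁸)⁶ = c²d³, (c³d⁸)⁷ = cd², (c³d⁸)⁸ = d, (c³d⁸)⁹ = c³, (c³d⁸)¹⁰ = c²d⁸, (c³d⁸)¹¹ = cd⁷, (c³d⁸)¹² = d⁶, (c³d⁸)¹³ = c³d⁵, (c³d⁸)¹⁴ = c²d⁴, (c³d⁸)¹⁵ = cd³, (c³d⁸)¹⁶ = d², (c³d⁸)¹⁷ = c³d, (c³d⁸)¹⁸ = c², (c³d⁸)¹⁹ = cd⁸, (c³d⁸)²⁰ = d⁷, (c³d⁸)²¹ = c³d⁶, (c³d⁸)²² = c²d⁵, (c³d⁸)²³ = cd⁴, (c³d⁸)²⁴ = d³, (c³d⁸)²⁵ = c³d², (c³d⁸)²⁶ = c²d, (c³d⁸)²⁷ = c, (c³d⁸)²⁸ = d⁸, (c³d⁸)²⁹ = c³d⁷, (c³d⁸)³⁰ = c²d⁶, (c³d⁸)³¹ = cd⁵, (c³d⁸)³² = d⁴, (c³d⁸)³³ = c³d³, (c³d⁸)³⁴ = c²d², (c³d⁸)³⁵ = cd, (c³d⁸)³⁶ = e.
So |⟨c³d⁸⟩| = ord(c³d⁸) = 36. With |G| = 36, by Lagrange [G : ⟨c³d⁸⟩] = 36/36 = 1.

Answer: 1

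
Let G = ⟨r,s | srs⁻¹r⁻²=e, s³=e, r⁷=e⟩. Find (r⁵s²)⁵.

Compute successive powers of (r⁵s²), reducing at each step:
  (r⁵s²)²: (r⁵s²) · r⁵ = r⁴s²;   (r⁴s²) · s² = r⁴s
  (r⁵s²)³: (r⁴s) · r⁵ = s;   s · s² = e
  (r⁵s²)⁴: e · r⁵ = r⁵;   (r⁵) · s² = r⁵s²
  (r⁵s²)⁵: (r⁵s²) · r⁵ = r⁴s²;   (r⁴s²) · s² = r⁴s

Answer: r⁴s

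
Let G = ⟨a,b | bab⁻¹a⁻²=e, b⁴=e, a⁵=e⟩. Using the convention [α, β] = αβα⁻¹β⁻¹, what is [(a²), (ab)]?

[(a²), (ab)] = (a²)·(ab)·(a²)⁻¹·(ab)⁻¹.
  (a²) · (ab) = a³b
  (a³b) · (a³) = a⁴b
  (a⁴b) · (a²b³) = a³

Answer: a³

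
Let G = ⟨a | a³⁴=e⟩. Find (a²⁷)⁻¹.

The order of (a²⁷) is 34 (smallest k with (a²⁷)ᵏ = e), so (a²⁷)⁻¹ = (a²⁷)³³ = a⁷.
Check: (a²⁷) · (a⁷) → (a²⁷) · a⁷ = e, giving e as required.

Answer: a⁷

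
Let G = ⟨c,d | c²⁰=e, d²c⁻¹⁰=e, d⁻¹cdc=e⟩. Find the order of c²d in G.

Compute successive powers until reaching e:
  (c²d)¹ = c²d, (c²d)² = c¹⁰, (c²d)³ = c²d⁻¹, (c²d)⁴ = e.
The smallest positive k with (c²d)ᵏ = e is 4.

Answer: 4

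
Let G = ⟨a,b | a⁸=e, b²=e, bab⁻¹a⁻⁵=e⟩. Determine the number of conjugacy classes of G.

The conjugacy classes (representative and size) are:
  [e] (size 1), [a⁵] (size 2), [a²] (size 1), [a⁷] (size 2), [a⁴] (size 1), [a⁶] (size 1), [b] (size 2), [a⁵b] (size 2), [a²b] (size 2), [a³b] (size 2).
Class equation: 1 + 2 + 1 + 2 + 1 + 1 + 2 + 2 + 2 + 2 = 16 = |G|. So G has 10 conjugacy classes.

Answer: 10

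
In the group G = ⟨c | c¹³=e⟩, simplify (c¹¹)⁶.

Compute successive powers of (c¹¹), reducing at each step:
  (c¹¹)²: (c¹¹) · c¹¹ = c⁹
  (c¹¹)³: (c⁹) · c¹¹ = c⁷
  (c¹¹)⁴: (c⁷) · c¹¹ = c⁵
  (c¹¹)⁵: (c⁵) · c¹¹ = c³
  (c¹¹)⁶: (c³) · c¹¹ = c

Answer: c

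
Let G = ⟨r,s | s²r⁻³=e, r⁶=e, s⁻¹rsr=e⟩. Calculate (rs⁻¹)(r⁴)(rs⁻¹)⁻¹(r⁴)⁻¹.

[(rs⁻¹), (r⁴)] = (rs⁻¹)·(r⁴)·(rs⁻¹)⁻¹·(r⁴)⁻¹.
  (rs⁻¹) · (r⁴) = s
  s · (rs) = r²
  (r²) · (r²) = r⁴

Answer: r⁴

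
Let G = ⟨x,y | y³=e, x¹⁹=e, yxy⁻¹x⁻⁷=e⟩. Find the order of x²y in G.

Compute successive powers until reaching e:
  (x²y)¹ = x²y, (x²y)² = x¹⁶y², (x²y)³ = e.
The smallest positive k with (x²y)ᵏ = e is 3.

Answer: 3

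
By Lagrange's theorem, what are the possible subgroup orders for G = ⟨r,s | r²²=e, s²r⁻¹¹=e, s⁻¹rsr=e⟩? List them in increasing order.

|G| = 44 = 2² · 11. By Lagrange's theorem the order of any subgroup divides 44; the divisors of 44 are 1, 2, 4, 11, 22, 44.

Answer: 1, 2, 4, 11, 22, 44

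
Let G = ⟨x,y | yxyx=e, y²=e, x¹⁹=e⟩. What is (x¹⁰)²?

Compute successive powers of (x¹⁰), reducing at each step:
  (x¹⁰)²: (x¹⁰) · x¹⁰ = x

Answer: x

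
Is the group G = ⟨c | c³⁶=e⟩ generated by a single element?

|G| = 36. The element c has order 36 (its powers give 36 distinct elements), so ⟨c⟩ = G and G is cyclic.

Answer: Yes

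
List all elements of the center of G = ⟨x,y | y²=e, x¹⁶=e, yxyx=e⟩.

An element z ∈ Z(G) iff z commutes with every generator.
For example x⁸ is central: (x⁸)·x = x⁹ = x·(x⁸); (x⁸)·y = x⁸y = y·(x⁸).
Whereas x ∉ Z(G) since x·y = xy ≠ x¹⁵y = y·x.
Checking each of the 32 elements this way gives Z(G) = {e, x⁸}, of order 2.

Answer: {e, x⁸}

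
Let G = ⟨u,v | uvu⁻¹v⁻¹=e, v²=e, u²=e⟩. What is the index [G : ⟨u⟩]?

First find ord(u) by computing successive powers:
  u¹ = u, u² = e.
So |⟨u⟩| = ord(u) = 2. With |G| = 4, by Lagrange [G : ⟨u⟩] = 4/2 = 2.

Answer: 2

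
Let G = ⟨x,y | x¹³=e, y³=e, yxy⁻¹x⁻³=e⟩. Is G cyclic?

Every cyclic group is abelian. But x·y = xy while y·x = x³y, so x·y ≠ y·x and G is not abelian. Hence G is not cyclic.

Answer: No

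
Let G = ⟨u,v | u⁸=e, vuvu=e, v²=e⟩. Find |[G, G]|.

G' = [G, G] is generated by all commutators. The generator-pair commutators are: [u, v] = u².
The subgroup they normally generate is {e, u², u⁴, u⁶}, of order 4.
Check: |G/G'| = 16/4 = 4 is the order of the abelianisation.

Answer: 4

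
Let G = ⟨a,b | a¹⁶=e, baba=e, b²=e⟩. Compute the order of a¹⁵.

Compute successive powers until reaching e:
  (a¹⁵)¹ = a¹⁵, (a¹⁵)² = a¹⁴, (a¹⁵)³ = a¹³, (a¹⁵)⁴ = a¹², (a¹⁵)⁵ = a¹¹, (a¹⁵)⁶ = a¹⁰, (a¹⁵)⁷ = a⁹, (a¹⁵)⁸ = a⁸, (a¹⁵)⁹ = a⁷, (a¹⁵)¹⁰ = a⁶, (a¹⁵)¹¹ = a⁵, (a¹⁵)¹² = a⁴, (a¹⁵)¹³ = a³, (a¹⁵)¹⁴ = a², (a¹⁵)¹⁵ = a, (a¹⁵)¹⁶ = e.
The smallest positive k with (a¹⁵)ᵏ = e is 16.

Answer: 16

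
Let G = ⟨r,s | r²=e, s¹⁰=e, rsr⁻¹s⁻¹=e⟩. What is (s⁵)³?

Compute successive powers of (s⁵), reducing at each step:
  (s⁵)²: (s⁵) · s⁵ = e
  (s⁵)³: e · s⁵ = s⁵

Answer: s⁵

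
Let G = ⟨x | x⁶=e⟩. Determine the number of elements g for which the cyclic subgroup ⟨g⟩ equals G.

G is cyclic of order 6. An element generates G iff its order is 6, and a cyclic group of order 6 has exactly φ(6) = 2 such elements.

Answer: 2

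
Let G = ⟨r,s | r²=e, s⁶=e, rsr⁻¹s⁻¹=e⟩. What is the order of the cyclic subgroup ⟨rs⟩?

|⟨rs⟩| equals the order of rs. Compute successive powers until reaching e:
  (rs)¹ = rs, (rs)² = s², (rs)³ = rs³, (rs)⁴ = s⁴, (rs)⁵ = rs⁵, (rs)⁶ = e.
The smallest positive k with (rs)ᵏ = e is 6, so |⟨rs⟩| = 6.

Answer: 6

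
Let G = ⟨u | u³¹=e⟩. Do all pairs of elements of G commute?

G has a single generator, so G is cyclic and hence abelian.

Answer: Yes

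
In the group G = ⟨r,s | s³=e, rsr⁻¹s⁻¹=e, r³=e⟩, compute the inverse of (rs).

The order of (rs) is 3 (smallest k with (rs)ᵏ = e), so (rs)⁻¹ = (rs)² = r²s².
Check: (rs) · (r²s²) → (rs) · r² = s;   s · s² = e, giving e as required.

Answer: r²s²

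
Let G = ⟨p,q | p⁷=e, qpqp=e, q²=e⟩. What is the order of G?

Enumerate words in the generators, reducing via the relations: the distinct elements are
  {e, p, q, pq, p², p³, p⁴, p⁵, p⁶, p²q, p³q, p⁴q, p⁵q, p⁶q}.
No further products give new elements, so |G| = 14.

Answer: 14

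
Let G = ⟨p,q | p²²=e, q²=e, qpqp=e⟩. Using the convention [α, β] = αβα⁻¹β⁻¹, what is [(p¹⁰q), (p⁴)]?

[(p¹⁰q), (p⁴)] = (p¹⁰q)·(p⁴)·(p¹⁰q)⁻¹·(p⁴)⁻¹.
  (p¹⁰q) · (p⁴) = p⁶q
  (p⁶q) · (p¹⁰q) = p¹⁸
  (p¹⁸) · (p¹⁸) = p¹⁴

Answer: p¹⁴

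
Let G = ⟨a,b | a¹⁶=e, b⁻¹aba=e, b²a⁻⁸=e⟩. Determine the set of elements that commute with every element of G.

An element z ∈ Z(G) iff z commutes with every generator.
For example a⁸ is central: (a⁸)·a = a⁹ = a·(a⁸); (a⁸)·b = b⁻¹ = b·(a⁸).
Whereas a ∉ Z(G) since a·b = ab ≠ a⁷b⁻¹ = b·a.
Checking each of the 32 elements this way gives Z(G) = {e, a⁸}, of order 2.

Answer: {e, a⁸}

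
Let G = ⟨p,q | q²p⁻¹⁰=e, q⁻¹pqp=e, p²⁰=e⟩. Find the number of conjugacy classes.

The conjugacy classes (representative and size) are:
  [e] (size 1), [p] (size 2), [p²] (size 2), [p³] (size 2), [p⁴] (size 2), [p⁵] (size 2), [p¹⁴] (size 2), [p⁷] (size 2), [p⁸] (size 2), [p¹¹] (size 2), [p¹⁰] (size 1), [p²q⁻¹] (size 10), [p⁹q] (size 10).
Class equation: 1 + 2 + 2 + 2 + 2 + 2 + 2 + 2 + 2 + 2 + 1 + 10 + 10 = 40 = |G|. So G has 13 conjugacy classes.

Answer: 13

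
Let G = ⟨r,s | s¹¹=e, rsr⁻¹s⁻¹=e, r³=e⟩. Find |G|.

Enumerate words in the generators, reducing via the relations: the distinct elements are
  {e, r, s, rs, r², s², s³, s⁴, s⁵, s⁶, s⁷, s⁸, s⁹, rs², rs³, rs⁴, rs⁵, rs⁶, rs⁷, rs⁸, rs⁹, r²s, s¹⁰, rs¹⁰, r²s², r²s³, r²s⁴, r²s⁵, r²s⁶, r²s⁷, r²s⁸, r²s⁹, r²s¹⁰}.
No further products give new elements, so |G| = 33.

Answer: 33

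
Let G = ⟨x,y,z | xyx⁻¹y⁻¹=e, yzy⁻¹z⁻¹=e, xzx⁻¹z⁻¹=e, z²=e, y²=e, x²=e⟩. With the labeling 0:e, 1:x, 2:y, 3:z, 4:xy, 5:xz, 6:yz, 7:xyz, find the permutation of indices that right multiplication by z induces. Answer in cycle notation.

(0 3)(1 5)(2 6)(4 7)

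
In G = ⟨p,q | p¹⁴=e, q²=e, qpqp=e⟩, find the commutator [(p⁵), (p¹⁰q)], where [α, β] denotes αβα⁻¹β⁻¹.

[(p⁵), (p¹⁰q)] = (p⁵)·(p¹⁰q)·(p⁵)⁻¹·(p¹⁰q)⁻¹.
  (p⁵) · (p¹⁰q) = pq
  (pq) · (p⁹) = p⁶q
  (p⁶q) · (p¹⁰q) = p¹⁰

Answer: p¹⁰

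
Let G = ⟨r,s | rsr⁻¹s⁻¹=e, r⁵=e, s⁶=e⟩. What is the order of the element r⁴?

Compute successive powers until reaching e:
  (r⁴)¹ = r⁴, (r⁴)² = r³, (r⁴)³ = r², (r⁴)⁴ = r, (r⁴)⁵ = e.
The smallest positive k with (r⁴)ᵏ = e is 5.

Answer: 5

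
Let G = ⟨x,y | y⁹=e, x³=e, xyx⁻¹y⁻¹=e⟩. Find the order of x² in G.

Compute successive powers until reaching e:
  (x²)¹ = x², (x²)² = x, (x²)³ = e.
The smallest positive k with (x²)ᵏ = e is 3.

Answer: 3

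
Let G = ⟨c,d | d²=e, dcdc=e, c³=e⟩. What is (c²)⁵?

Compute successive powers of (c²), reducing at each step:
  (c²)²: (c²) · c² = c
  (c²)³: c · c² = e
  (c²)⁴: e · c² = c²
  (c²)⁵: (c²) · c² = c

Answer: c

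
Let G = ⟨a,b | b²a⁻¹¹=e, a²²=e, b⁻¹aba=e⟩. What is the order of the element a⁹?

Compute successive powers until reaching e:
  (a⁹)¹ = a⁹, (a⁹)² = a¹⁸, (a⁹)³ = a⁵, (a⁹)⁴ = a¹⁴, (a⁹)⁵ = a, (a⁹)⁶ = a¹⁰, (a⁹)⁷ = a¹⁹, (a⁹)⁸ = a⁶, (a⁹)⁹ = a¹⁵, (a⁹)¹⁰ = a², (a⁹)¹¹ = a¹¹, (a⁹)¹² = a²⁰, (a⁹)¹³ = a⁷, (a⁹)¹⁴ = a¹⁶, (a⁹)¹⁵ = a³, (a⁹)¹⁶ = a¹², (a⁹)¹⁷ = a²¹, (a⁹)¹⁸ = a⁸, (a⁹)¹⁹ = a¹⁷, (a⁹)²⁰ = a⁴, (a⁹)²¹ = a¹³, (a⁹)²² = e.
The smallest positive k with (a⁹)ᵏ = e is 22.

Answer: 22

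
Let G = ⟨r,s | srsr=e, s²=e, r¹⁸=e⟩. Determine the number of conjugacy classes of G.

The conjugacy classes (representative and size) are:
  [e] (size 1), [r] (size 2), [r²] (size 2), [r³] (size 2), [r¹⁴] (size 2), [r⁵] (size 2), [r¹²] (size 2), [r⁷] (size 2), [r¹⁰] (size 2), [r⁹] (size 1), [r¹⁰s] (size 9), [rs] (size 9).
Class equation: 1 + 2 + 2 + 2 + 2 + 2 + 2 + 2 + 2 + 1 + 9 + 9 = 36 = |G|. So G has 12 conjugacy classes.

Answer: 12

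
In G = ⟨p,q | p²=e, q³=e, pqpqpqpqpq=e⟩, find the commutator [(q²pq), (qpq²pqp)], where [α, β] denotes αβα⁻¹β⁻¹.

[(q²pq), (qpq²pqp)] = (q²pq)·(qpq²pqp)·(q²pq)⁻¹·(qpq²pqp)⁻¹.
  (q²pq) · (qpq²pqp) = pqpq²p
  (pqpq²p) · (q²pq) = pq²pqpq²
  (pq²pqpq²) · (pq²pqpq²) = qpq²pqp

Answer: qpq²pqp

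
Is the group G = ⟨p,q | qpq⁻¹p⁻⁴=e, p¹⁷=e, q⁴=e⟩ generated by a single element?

Every cyclic group is abelian. But p·q = pq while q·p = p⁴q, so p·q ≠ q·p and G is not abelian. Hence G is not cyclic.

Answer: No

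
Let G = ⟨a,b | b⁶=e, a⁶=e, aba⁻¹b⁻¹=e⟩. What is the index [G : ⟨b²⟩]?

First find ord(b²) by computing successive powers:
  (b²)¹ = b², (b²)² = b⁴, (b²)³ = e.
So |⟨b²⟩| = ord(b²) = 3. With |G| = 36, by Lagrange [G : ⟨b²⟩] = 36/3 = 12.

Answer: 12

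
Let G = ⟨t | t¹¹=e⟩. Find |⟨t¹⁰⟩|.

|⟨t¹⁰⟩| equals the order of t¹⁰. Compute successive powers until reaching e:
  (t¹⁰)¹ = t¹⁰, (t¹⁰)² = t⁹, (t¹⁰)³ = t⁸, (t¹⁰)⁴ = t⁷, (t¹⁰)⁵ = t⁶, (t¹⁰)⁶ = t⁵, (t¹⁰)⁷ = t⁴, (t¹⁰)⁸ = t³, (t¹⁰)⁹ = t², (t¹⁰)¹⁰ = t, (t¹⁰)¹¹ = e.
The smallest positive k with (t¹⁰)ᵏ = e is 11, so |⟨t¹⁰⟩| = 11.

Answer: 11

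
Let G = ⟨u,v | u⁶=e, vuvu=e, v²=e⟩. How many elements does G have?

Enumerate words in the generators, reducing via the relations: the distinct elements are
  {e, u, v, uv, u², u³, u⁴, u⁵, u²v, u³v, u⁴v, u⁵v}.
No further products give new elements, so |G| = 12.

Answer: 12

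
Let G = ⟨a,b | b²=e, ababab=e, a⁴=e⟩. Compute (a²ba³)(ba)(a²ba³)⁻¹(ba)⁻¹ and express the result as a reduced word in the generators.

[(a²ba³), (ba)] = (a²ba³)·(ba)·(a²ba³)⁻¹·(ba)⁻¹.
  (a²ba³) · (ba) = a³ba²
  (a³ba²) · (aba²) = ba³
  (ba³) · (a³b) = ba²b

Answer: ba²b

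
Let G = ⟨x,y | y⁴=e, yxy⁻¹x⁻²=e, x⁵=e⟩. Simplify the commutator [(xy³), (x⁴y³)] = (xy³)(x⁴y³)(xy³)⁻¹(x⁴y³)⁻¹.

[(xy³), (x⁴y³)] = (xy³)·(x⁴y³)·(xy³)⁻¹·(x⁴y³)⁻¹.
  (xy³) · (x⁴y³) = x³y²
  (x³y²) · (x³y) = y³
  (y³) · (x²y) = x

Answer: x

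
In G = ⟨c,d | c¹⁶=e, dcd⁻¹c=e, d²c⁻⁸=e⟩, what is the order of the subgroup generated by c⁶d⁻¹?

|⟨c⁶d⁻¹⟩| equals the order of c⁶d⁻¹. Compute successive powers until reaching e:
  (c⁶d⁻¹)¹ = c⁶d⁻¹, (c⁶d⁻¹)² = c⁸, (c⁶d⁻¹)³ = c⁶d, (c⁶d⁻¹)⁴ = e.
The smallest positive k with (c⁶d⁻¹)ᵏ = e is 4, so |⟨c⁶d⁻¹⟩| = 4.

Answer: 4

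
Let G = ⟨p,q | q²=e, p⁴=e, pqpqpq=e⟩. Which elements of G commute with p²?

⟨p²⟩ ⊆ C_G(p²) since powers of p² commute with p²; so |C_G(p²)| ≥ |⟨p²⟩| = 2.
By orbit–stabilizer, |C_G(p²)| = |G| / |conj. class of p²| = 24 / 3 = 8.
The 8 elements commuting with p² are {e, p, p², p³, pqp²q, qp²q, p²qp²q, p³qp²q}.

Answer: {e, p, p², p³, pqp²q, qp²q, p²qp²q, p³qp²q}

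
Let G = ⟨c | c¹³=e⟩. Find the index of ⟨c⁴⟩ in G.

First find ord(c⁴) by computing successive powers:
  (c⁴)¹ = c⁴, (c⁴)² = c⁸, (c⁴)³ = c¹², (c⁴)⁴ = c³, (c⁴)⁵ = c⁷, (c⁴)⁶ = c¹¹, (c⁴)⁷ = c², (c⁴)⁸ = c⁶, (c⁴)⁹ = c¹⁰, (c⁴)¹⁰ = c, (c⁴)¹¹ = c⁵, (c⁴)¹² = c⁹, (c⁴)¹³ = e.
So |⟨c⁴⟩| = ord(c⁴) = 13. With |G| = 13, by Lagrange [G : ⟨c⁴⟩] = 13/13 = 1.

Answer: 1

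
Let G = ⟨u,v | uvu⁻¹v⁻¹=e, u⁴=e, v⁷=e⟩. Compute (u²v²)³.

Compute successive powers of (u²v²), reducing at each step:
  (u²v²)²: (u²v²) · u² = v²;   (v²) · v² = v⁴
  (u²v²)³: (v⁴) · u² = u²v⁴;   (u²v⁴) · v² = u²v⁶

Answer: u²v⁶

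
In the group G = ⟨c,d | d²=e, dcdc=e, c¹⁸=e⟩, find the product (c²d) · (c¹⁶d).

Compute (c²d) · (c¹⁶d) by multiplying left to right and reducing via the relations at each step:
  (c²d) · c¹⁶ = c⁴d
  (c⁴d) · d = c⁴

Answer: c⁴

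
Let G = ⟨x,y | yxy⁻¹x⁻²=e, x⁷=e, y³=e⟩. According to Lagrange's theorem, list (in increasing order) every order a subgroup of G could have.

|G| = 21 = 3 · 7. By Lagrange's theorem the order of any subgroup divides 21; the divisors of 21 are 1, 3, 7, 21.

Answer: 1, 3, 7, 21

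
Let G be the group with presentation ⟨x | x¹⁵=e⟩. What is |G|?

G is generated by a single element, so G is cyclic. The relator gives x¹⁵ = e and no smaller power is forced to be e, so the 15 powers {e, x, x², x³, x⁴, x⁵, x⁶, x⁷, x⁸, x⁹, x¹², x¹³, x¹¹, x¹⁰, x¹⁴} are distinct. Hence |G| = 15.

Answer: 15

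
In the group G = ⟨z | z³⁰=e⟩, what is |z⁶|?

Compute successive powers until reaching e:
  (z⁶)¹ = z⁶, (z⁶)² = z¹², (z⁶)³ = z¹⁸, (z⁶)⁴ = z²⁴, (z⁶)⁵ = e.
The smallest positive k with (z⁶)ᵏ = e is 5.

Answer: 5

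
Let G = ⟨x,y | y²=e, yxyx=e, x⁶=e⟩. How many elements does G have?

Enumerate words in the generators, reducing via the relations: the distinct elements are
  {e, x, y, xy, x², x³, x⁴, x⁵, x²y, x³y, x⁴y, x⁵y}.
No further products give new elements, so |G| = 12.

Answer: 12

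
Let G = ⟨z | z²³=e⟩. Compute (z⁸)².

Compute successive powers of (z⁸), reducing at each step:
  (z⁸)²: (z⁸) · z⁸ = z¹⁶

Answer: z¹⁶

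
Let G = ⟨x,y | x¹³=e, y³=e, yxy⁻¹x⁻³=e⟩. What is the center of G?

An element z ∈ Z(G) iff z commutes with every generator.
For example e is central: e·x = x = x·e; e·y = y = y·e.
Whereas x ∉ Z(G) since x·y = xy ≠ x³y = y·x.
Checking each of the 39 elements this way gives Z(G) = {e}, of order 1.

Answer: {e}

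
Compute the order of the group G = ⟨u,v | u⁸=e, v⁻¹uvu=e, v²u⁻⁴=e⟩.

Enumerate words in the generators, reducing via the relations: the distinct elements are
  {e, u, v, uv, u², u³, u⁴, u⁵, u⁶, u⁷, u²v, u³v, v⁻¹, uv⁻¹, u²v⁻¹, u³v⁻¹}.
No further products give new elements, so |G| = 16.

Answer: 16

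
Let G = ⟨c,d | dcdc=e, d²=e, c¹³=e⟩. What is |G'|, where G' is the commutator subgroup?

G' = [G, G] is generated by all commutators. The generator-pair commutators are: [c, d] = c².
The subgroup they normally generate is {e, c, c², c³, c⁴, c⁵, c⁶, c⁷, c⁸, c⁹, c¹⁰, c¹¹, c¹²}, of order 13.
Check: |G/G'| = 26/13 = 2 is the order of the abelianisation.

Answer: 13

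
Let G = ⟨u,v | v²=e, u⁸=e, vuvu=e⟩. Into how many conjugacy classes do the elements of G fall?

The conjugacy classes (representative and size) are:
  [e] (size 1), [u] (size 2), [u⁶] (size 2), [u³] (size 2), [u⁴] (size 1), [v] (size 4), [u⁵v] (size 4).
Class equation: 1 + 2 + 2 + 2 + 1 + 4 + 4 = 16 = |G|. So G has 7 conjugacy classes.

Answer: 7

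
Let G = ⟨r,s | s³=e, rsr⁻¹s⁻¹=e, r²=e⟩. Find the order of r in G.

Compute successive powers until reaching e:
  r¹ = r, r² = e.
The smallest positive k with rᵏ = e is 2.

Answer: 2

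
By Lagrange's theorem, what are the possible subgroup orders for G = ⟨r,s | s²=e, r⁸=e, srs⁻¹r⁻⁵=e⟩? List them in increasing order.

|G| = 16 = 2⁴. By Lagrange's theorem the order of any subgroup divides 16; the divisors of 16 are 1, 2, 4, 8, 16.

Answer: 1, 2, 4, 8, 16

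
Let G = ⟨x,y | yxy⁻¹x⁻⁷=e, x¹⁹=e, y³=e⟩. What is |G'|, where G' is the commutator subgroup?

G' = [G, G] is generated by all commutators. The generator-pair commutators are: [x, y] = x¹³.
The subgroup they normally generate is {e, x, x², x³, x⁴, x⁵, x⁶, x⁷, x⁸, x⁹, x¹⁰, x¹¹, x¹², x¹³, x¹⁴, x¹⁵, x¹⁶, x¹⁷, x¹⁸}, of order 19.
Check: |G/G'| = 57/19 = 3 is the order of the abelianisation.

Answer: 19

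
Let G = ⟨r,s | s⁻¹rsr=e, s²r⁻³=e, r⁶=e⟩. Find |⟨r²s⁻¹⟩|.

|⟨r²s⁻¹⟩| equals the order of r²s⁻¹. Compute successive powers until reaching e:
  (r²s⁻¹)¹ = r²s⁻¹, (r²s⁻¹)² = r³, (r²s⁻¹)³ = r²s, (r²s⁻¹)⁴ = e.
The smallest positive k with (r²s⁻¹)ᵏ = e is 4, so |⟨r²s⁻¹⟩| = 4.

Answer: 4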